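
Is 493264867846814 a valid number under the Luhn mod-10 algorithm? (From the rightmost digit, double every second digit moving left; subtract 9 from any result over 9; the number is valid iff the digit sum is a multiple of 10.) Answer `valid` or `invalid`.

valid

From the right, keep odd positions and double even positions (subtract 9 from any doubled value over 9):
  doubled (positions 2,4,...): 2 3 7 3 8 4 9 → sum 36
  kept (positions 1,3,...): 4 8 4 7 8 6 3 4 → sum 44
Total = 80.
80 mod 10 = 0, so the number is valid.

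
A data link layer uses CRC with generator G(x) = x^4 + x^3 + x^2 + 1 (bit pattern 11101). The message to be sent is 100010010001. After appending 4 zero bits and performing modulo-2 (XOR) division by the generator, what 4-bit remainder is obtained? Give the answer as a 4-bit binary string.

0000

Append 4 zeros: 1000100100010000. Divide by 11101 (XOR where the leading bit is 1):
  pos 0: 10001 XOR 11101 = 01100
  pos 1: 11000 XOR 11101 = 00101
  pos 3: 10101 XOR 11101 = 01000
  pos 4: 10000 XOR 11101 = 01101
  pos 5: 11010 XOR 11101 = 00111
  pos 7: 11101 XOR 11101 = 00000
Remainder (last 4 bits) = 0000. This is the CRC / FCS.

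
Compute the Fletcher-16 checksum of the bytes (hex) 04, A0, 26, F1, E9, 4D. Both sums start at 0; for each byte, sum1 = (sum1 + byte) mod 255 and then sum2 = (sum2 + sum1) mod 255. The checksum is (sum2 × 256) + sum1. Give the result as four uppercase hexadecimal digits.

Running sums (mod 255):
  after byte 0 (04): sum1=4, sum2=4
  after byte 1 (A0): sum1=164, sum2=168
  after byte 2 (26): sum1=202, sum2=115
  after byte 3 (F1): sum1=188, sum2=48
  after byte 4 (E9): sum1=166, sum2=214
  after byte 5 (4D): sum1=243, sum2=202
Checksum = sum2·256 + sum1 = 202·256 + 243 = 51955 = 0xCAF3.

CAF3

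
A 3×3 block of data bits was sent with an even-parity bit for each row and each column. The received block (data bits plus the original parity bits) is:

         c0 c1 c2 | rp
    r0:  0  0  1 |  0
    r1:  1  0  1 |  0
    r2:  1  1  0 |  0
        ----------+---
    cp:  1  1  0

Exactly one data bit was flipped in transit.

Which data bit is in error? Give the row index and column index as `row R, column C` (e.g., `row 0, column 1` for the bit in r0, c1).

Recompute each row's even parity and compare to rp:
  r0: data parity 1, sent rp 0 → mismatch
  r1: data parity 0, sent rp 0 → ok
  r2: data parity 0, sent rp 0 → ok
Recompute each column's even parity and compare to cp:
  c0: data parity 0, sent cp 1 → mismatch
  c1: data parity 1, sent cp 1 → ok
  c2: data parity 0, sent cp 0 → ok
Exactly one row (r0) and one column (c0) fail → the flipped bit is at their intersection.

row 0, column 0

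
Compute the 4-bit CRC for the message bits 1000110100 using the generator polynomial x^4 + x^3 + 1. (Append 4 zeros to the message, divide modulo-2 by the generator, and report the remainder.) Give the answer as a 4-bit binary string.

0010

Append 4 zeros: 10001101000000. Divide by 11001 (XOR where the leading bit is 1):
  pos 0: 10001 XOR 11001 = 01000
  pos 1: 10001 XOR 11001 = 01000
  pos 2: 10000 XOR 11001 = 01001
  pos 3: 10011 XOR 11001 = 01010
  pos 4: 10100 XOR 11001 = 01101
  pos 5: 11010 XOR 11001 = 00011
  pos 8: 11000 XOR 11001 = 00001
Remainder (last 4 bits) = 0010. This is the CRC / FCS.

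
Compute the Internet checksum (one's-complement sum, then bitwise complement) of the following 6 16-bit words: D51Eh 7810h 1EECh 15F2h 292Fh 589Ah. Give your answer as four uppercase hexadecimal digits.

One's-complement addition (fold any carry out of bit 15 back into bit 0):
  0xD51E + 0x7810 = 0x14D2E → wrap carry → 0x4D2F
  0x4D2F + 0x1EEC = 0x06C1B
  0x6C1B + 0x15F2 = 0x0820D
  0x820D + 0x292F = 0x0AB3C
  0xAB3C + 0x589A = 0x103D6 → wrap carry → 0x03D7
One's-complement sum = 0x03D7.
Checksum = ~0x03D7 & 0xFFFF = 0xFC28.

FC28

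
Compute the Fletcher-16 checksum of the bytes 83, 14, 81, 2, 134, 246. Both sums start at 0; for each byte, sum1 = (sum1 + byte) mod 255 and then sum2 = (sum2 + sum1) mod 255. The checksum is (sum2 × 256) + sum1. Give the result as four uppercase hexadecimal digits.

Running sums (mod 255):
  after byte 0 (83): sum1=83, sum2=83
  after byte 1 (14): sum1=97, sum2=180
  after byte 2 (81): sum1=178, sum2=103
  after byte 3 (2): sum1=180, sum2=28
  after byte 4 (134): sum1=59, sum2=87
  after byte 5 (246): sum1=50, sum2=137
Checksum = sum2·256 + sum1 = 137·256 + 50 = 35122 = 0x8932.

8932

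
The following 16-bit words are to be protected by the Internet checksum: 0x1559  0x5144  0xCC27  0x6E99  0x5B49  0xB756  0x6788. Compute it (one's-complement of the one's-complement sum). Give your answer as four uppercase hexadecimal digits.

E478

One's-complement addition (fold any carry out of bit 15 back into bit 0):
  0x1559 + 0x5144 = 0x0669D
  0x669D + 0xCC27 = 0x132C4 → wrap carry → 0x32C5
  0x32C5 + 0x6E99 = 0x0A15E
  0xA15E + 0x5B49 = 0x0FCA7
  0xFCA7 + 0xB756 = 0x1B3FD → wrap carry → 0xB3FE
  0xB3FE + 0x6788 = 0x11B86 → wrap carry → 0x1B87
One's-complement sum = 0x1B87.
Checksum = ~0x1B87 & 0xFFFF = 0xE478.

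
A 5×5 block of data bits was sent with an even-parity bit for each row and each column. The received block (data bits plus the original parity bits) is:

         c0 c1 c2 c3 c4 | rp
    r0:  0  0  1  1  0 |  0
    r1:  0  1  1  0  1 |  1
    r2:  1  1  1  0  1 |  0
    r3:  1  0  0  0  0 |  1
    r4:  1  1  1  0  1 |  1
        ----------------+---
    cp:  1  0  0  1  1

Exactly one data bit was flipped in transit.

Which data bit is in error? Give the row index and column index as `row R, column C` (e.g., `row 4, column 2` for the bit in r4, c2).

Recompute each row's even parity and compare to rp:
  r0: data parity 0, sent rp 0 → ok
  r1: data parity 1, sent rp 1 → ok
  r2: data parity 0, sent rp 0 → ok
  r3: data parity 1, sent rp 1 → ok
  r4: data parity 0, sent rp 1 → mismatch
Recompute each column's even parity and compare to cp:
  c0: data parity 1, sent cp 1 → ok
  c1: data parity 1, sent cp 0 → mismatch
  c2: data parity 0, sent cp 0 → ok
  c3: data parity 1, sent cp 1 → ok
  c4: data parity 1, sent cp 1 → ok
Exactly one row (r4) and one column (c1) fail → the flipped bit is at their intersection.

row 4, column 1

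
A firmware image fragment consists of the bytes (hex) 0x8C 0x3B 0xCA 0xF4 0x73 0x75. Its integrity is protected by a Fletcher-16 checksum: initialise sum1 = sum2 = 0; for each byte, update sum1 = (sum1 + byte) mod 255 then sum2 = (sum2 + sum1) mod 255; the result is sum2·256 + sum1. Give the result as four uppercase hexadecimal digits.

D970

Running sums (mod 255):
  after byte 0 (0x8C): sum1=140, sum2=140
  after byte 1 (0x3B): sum1=199, sum2=84
  after byte 2 (0xCA): sum1=146, sum2=230
  after byte 3 (0xF4): sum1=135, sum2=110
  after byte 4 (0x73): sum1=250, sum2=105
  after byte 5 (0x75): sum1=112, sum2=217
Checksum = sum2·256 + sum1 = 217·256 + 112 = 55664 = 0xD970.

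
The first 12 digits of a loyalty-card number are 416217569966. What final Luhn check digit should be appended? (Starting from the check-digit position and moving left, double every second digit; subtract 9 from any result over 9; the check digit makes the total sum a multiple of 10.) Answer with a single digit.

3

Partial digits right→left: 6 6 9 9 6 5 7 1 2 6 1 4
Double every second digit counting from the check-digit position (so the 1st, 3rd, 5th, ... of the partial from the right).
  doubled (with −9 where >9): 3 9 3 5 4 2 → sum 26
  kept as-is: 6 9 5 1 6 4 → sum 31
Total = 26 + 31 = 57.
Check digit = (10 − (57 mod 10)) mod 10 = 3.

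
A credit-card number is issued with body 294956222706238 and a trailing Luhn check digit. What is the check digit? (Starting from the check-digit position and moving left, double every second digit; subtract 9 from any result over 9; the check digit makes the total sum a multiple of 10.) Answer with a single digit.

6

Partial digits right→left: 8 3 2 6 0 7 2 2 2 6 5 9 4 9 2
Double every second digit counting from the check-digit position (so the 1st, 3rd, 5th, ... of the partial from the right).
  doubled (with −9 where >9): 7 4 0 4 4 1 8 4 → sum 32
  kept as-is: 3 6 7 2 6 9 9 → sum 42
Total = 32 + 42 = 74.
Check digit = (10 − (74 mod 10)) mod 10 = 6.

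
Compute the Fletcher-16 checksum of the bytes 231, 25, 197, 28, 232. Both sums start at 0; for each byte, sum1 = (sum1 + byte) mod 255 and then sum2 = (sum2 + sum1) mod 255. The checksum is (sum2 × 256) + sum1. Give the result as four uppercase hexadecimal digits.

5ECB

Running sums (mod 255):
  after byte 0 (231): sum1=231, sum2=231
  after byte 1 (25): sum1=1, sum2=232
  after byte 2 (197): sum1=198, sum2=175
  after byte 3 (28): sum1=226, sum2=146
  after byte 4 (232): sum1=203, sum2=94
Checksum = sum2·256 + sum1 = 94·256 + 203 = 24267 = 0x5ECB.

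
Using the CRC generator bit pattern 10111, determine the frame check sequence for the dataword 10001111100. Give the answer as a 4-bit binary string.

0101

Append 4 zeros: 100011111000000. Divide by 10111 (XOR where the leading bit is 1):
  pos 0: 10001 XOR 10111 = 00110
  pos 2: 11011 XOR 10111 = 01100
  pos 3: 11001 XOR 10111 = 01110
  pos 4: 11101 XOR 10111 = 01010
  pos 5: 10100 XOR 10111 = 00011
  pos 8: 11000 XOR 10111 = 01111
  pos 9: 11110 XOR 10111 = 01001
  pos 10: 10010 XOR 10111 = 00101
Remainder (last 4 bits) = 0101. This is the CRC / FCS.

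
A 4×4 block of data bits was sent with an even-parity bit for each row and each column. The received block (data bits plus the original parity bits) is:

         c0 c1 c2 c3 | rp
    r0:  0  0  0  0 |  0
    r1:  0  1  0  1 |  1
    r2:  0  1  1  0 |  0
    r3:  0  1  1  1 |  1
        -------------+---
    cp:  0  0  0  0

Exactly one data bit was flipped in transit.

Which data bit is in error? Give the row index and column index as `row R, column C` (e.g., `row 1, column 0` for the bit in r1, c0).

Recompute each row's even parity and compare to rp:
  r0: data parity 0, sent rp 0 → ok
  r1: data parity 0, sent rp 1 → mismatch
  r2: data parity 0, sent rp 0 → ok
  r3: data parity 1, sent rp 1 → ok
Recompute each column's even parity and compare to cp:
  c0: data parity 0, sent cp 0 → ok
  c1: data parity 1, sent cp 0 → mismatch
  c2: data parity 0, sent cp 0 → ok
  c3: data parity 0, sent cp 0 → ok
Exactly one row (r1) and one column (c1) fail → the flipped bit is at their intersection.

row 1, column 1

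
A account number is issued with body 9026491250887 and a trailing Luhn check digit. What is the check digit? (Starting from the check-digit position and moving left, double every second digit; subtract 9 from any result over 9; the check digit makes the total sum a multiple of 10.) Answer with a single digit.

Partial digits right→left: 7 8 8 0 5 2 1 9 4 6 2 0 9
Double every second digit counting from the check-digit position (so the 1st, 3rd, 5th, ... of the partial from the right).
  doubled (with −9 where >9): 5 7 1 2 8 4 9 → sum 36
  kept as-is: 8 0 2 9 6 0 → sum 25
Total = 36 + 25 = 61.
Check digit = (10 − (61 mod 10)) mod 10 = 9.

9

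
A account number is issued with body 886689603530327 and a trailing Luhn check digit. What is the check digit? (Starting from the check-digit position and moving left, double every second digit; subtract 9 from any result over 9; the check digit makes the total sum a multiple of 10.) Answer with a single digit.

Partial digits right→left: 7 2 3 0 3 5 3 0 6 9 8 6 6 8 8
Double every second digit counting from the check-digit position (so the 1st, 3rd, 5th, ... of the partial from the right).
  doubled (with −9 where >9): 5 6 6 6 3 7 3 7 → sum 43
  kept as-is: 2 0 5 0 9 6 8 → sum 30
Total = 43 + 30 = 73.
Check digit = (10 − (73 mod 10)) mod 10 = 7.

7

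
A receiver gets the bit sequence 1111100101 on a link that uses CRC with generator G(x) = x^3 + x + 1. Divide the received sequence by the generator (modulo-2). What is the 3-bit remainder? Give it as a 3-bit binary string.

000

Modulo-2 division of 1111100101 by 1011:
  pos 0: 1111 XOR 1011 = 0100
  pos 1: 1001 XOR 1011 = 0010
  pos 3: 1000 XOR 1011 = 0011
  pos 5: 1110 XOR 1011 = 0101
  pos 6: 1011 XOR 1011 = 0000
Remainder = 000 (zero — the frame passes the CRC check).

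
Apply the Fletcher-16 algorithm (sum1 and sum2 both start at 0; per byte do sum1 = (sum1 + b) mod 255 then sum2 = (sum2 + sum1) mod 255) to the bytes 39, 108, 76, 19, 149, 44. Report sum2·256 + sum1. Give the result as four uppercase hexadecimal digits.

CAB4

Running sums (mod 255):
  after byte 0 (39): sum1=39, sum2=39
  after byte 1 (108): sum1=147, sum2=186
  after byte 2 (76): sum1=223, sum2=154
  after byte 3 (19): sum1=242, sum2=141
  after byte 4 (149): sum1=136, sum2=22
  after byte 5 (44): sum1=180, sum2=202
Checksum = sum2·256 + sum1 = 202·256 + 180 = 51892 = 0xCAB4.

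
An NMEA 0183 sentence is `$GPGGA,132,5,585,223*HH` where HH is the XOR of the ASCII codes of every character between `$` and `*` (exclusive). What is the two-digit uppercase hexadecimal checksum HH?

XOR the ASCII codes of the payload characters:
  'G' = 0x47 → acc = 0x47
  'P' = 0x50 → acc = 0x17
  'G' = 0x47 → acc = 0x50
  'G' = 0x47 → acc = 0x17
  'A' = 0x41 → acc = 0x56
  ',' = 0x2C → acc = 0x7A
  '1' = 0x31 → acc = 0x4B
  '3' = 0x33 → acc = 0x78
  '2' = 0x32 → acc = 0x4A
  ',' = 0x2C → acc = 0x66
  '5' = 0x35 → acc = 0x53
  ',' = 0x2C → acc = 0x7F
  '5' = 0x35 → acc = 0x4A
  '8' = 0x38 → acc = 0x72
  '5' = 0x35 → acc = 0x47
  ',' = 0x2C → acc = 0x6B
  '2' = 0x32 → acc = 0x59
  '2' = 0x32 → acc = 0x6B
  '3' = 0x33 → acc = 0x58
Checksum = 0x58.

58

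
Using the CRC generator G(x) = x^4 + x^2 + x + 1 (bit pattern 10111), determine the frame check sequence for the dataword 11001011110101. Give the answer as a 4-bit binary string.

0010

Append 4 zeros: 110010111101010000. Divide by 10111 (XOR where the leading bit is 1):
  pos 0: 11001 XOR 10111 = 01110
  pos 1: 11100 XOR 10111 = 01011
  pos 2: 10111 XOR 10111 = 00000
  pos 7: 11101 XOR 10111 = 01010
  pos 8: 10100 XOR 10111 = 00011
  pos 11: 11100 XOR 10111 = 01011
  pos 12: 10110 XOR 10111 = 00001
Remainder (last 4 bits) = 0010. This is the CRC / FCS.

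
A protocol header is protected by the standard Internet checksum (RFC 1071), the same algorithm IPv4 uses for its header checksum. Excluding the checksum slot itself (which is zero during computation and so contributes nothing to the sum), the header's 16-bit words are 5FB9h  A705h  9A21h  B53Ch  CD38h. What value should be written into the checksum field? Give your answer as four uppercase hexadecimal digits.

DCA9

One's-complement addition (fold any carry out of bit 15 back into bit 0):
  0x5FB9 + 0xA705 = 0x106BE → wrap carry → 0x06BF
  0x06BF + 0x9A21 = 0x0A0E0
  0xA0E0 + 0xB53C = 0x1561C → wrap carry → 0x561D
  0x561D + 0xCD38 = 0x12355 → wrap carry → 0x2356
One's-complement sum = 0x2356.
Checksum = ~0x2356 & 0xFFFF = 0xDCA9.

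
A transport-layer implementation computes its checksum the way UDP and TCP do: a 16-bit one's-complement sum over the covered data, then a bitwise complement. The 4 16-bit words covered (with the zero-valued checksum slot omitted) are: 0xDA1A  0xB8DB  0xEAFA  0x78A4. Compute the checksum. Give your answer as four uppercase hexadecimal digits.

096A

One's-complement addition (fold any carry out of bit 15 back into bit 0):
  0xDA1A + 0xB8DB = 0x192F5 → wrap carry → 0x92F6
  0x92F6 + 0xEAFA = 0x17DF0 → wrap carry → 0x7DF1
  0x7DF1 + 0x78A4 = 0x0F695
One's-complement sum = 0xF695.
Checksum = ~0xF695 & 0xFFFF = 0x096A.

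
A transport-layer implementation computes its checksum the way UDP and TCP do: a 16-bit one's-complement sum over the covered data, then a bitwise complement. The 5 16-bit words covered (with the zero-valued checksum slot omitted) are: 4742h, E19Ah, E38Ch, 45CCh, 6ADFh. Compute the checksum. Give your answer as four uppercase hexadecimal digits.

One's-complement addition (fold any carry out of bit 15 back into bit 0):
  0x4742 + 0xE19A = 0x128DC → wrap carry → 0x28DD
  0x28DD + 0xE38C = 0x10C69 → wrap carry → 0x0C6A
  0x0C6A + 0x45CC = 0x05236
  0x5236 + 0x6ADF = 0x0BD15
One's-complement sum = 0xBD15.
Checksum = ~0xBD15 & 0xFFFF = 0x42EA.

42EA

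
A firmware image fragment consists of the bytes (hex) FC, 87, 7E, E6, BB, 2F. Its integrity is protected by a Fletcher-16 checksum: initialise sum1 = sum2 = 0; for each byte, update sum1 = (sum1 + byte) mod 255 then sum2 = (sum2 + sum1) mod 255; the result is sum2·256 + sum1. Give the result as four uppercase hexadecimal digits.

Running sums (mod 255):
  after byte 0 (FC): sum1=252, sum2=252
  after byte 1 (87): sum1=132, sum2=129
  after byte 2 (7E): sum1=3, sum2=132
  after byte 3 (E6): sum1=233, sum2=110
  after byte 4 (BB): sum1=165, sum2=20
  after byte 5 (2F): sum1=212, sum2=232
Checksum = sum2·256 + sum1 = 232·256 + 212 = 59604 = 0xE8D4.

E8D4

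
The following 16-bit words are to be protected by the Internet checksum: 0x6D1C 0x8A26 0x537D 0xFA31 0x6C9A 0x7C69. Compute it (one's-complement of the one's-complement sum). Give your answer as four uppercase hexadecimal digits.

One's-complement addition (fold any carry out of bit 15 back into bit 0):
  0x6D1C + 0x8A26 = 0x0F742
  0xF742 + 0x537D = 0x14ABF → wrap carry → 0x4AC0
  0x4AC0 + 0xFA31 = 0x144F1 → wrap carry → 0x44F2
  0x44F2 + 0x6C9A = 0x0B18C
  0xB18C + 0x7C69 = 0x12DF5 → wrap carry → 0x2DF6
One's-complement sum = 0x2DF6.
Checksum = ~0x2DF6 & 0xFFFF = 0xD209.

D209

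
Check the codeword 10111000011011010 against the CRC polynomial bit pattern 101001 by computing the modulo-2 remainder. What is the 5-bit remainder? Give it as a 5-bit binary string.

Modulo-2 division of 10111000011011010 by 101001:
  pos 0: 101110 XOR 101001 = 000111
  pos 3: 111000 XOR 101001 = 010001
  pos 4: 100011 XOR 101001 = 001010
  pos 6: 101010 XOR 101001 = 000011
  pos 10: 111101 XOR 101001 = 010100
  pos 11: 101000 XOR 101001 = 000001
Remainder = 00001 (nonzero — an error is detected).

00001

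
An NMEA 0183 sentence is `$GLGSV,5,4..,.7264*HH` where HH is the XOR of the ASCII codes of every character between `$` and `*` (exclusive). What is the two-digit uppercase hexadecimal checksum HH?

XOR the ASCII codes of the payload characters:
  'G' = 0x47 → acc = 0x47
  'L' = 0x4C → acc = 0x0B
  'G' = 0x47 → acc = 0x4C
  'S' = 0x53 → acc = 0x1F
  'V' = 0x56 → acc = 0x49
  ',' = 0x2C → acc = 0x65
  '5' = 0x35 → acc = 0x50
  ',' = 0x2C → acc = 0x7C
  '4' = 0x34 → acc = 0x48
  '.' = 0x2E → acc = 0x66
  '.' = 0x2E → acc = 0x48
  ',' = 0x2C → acc = 0x64
  '.' = 0x2E → acc = 0x4A
  '7' = 0x37 → acc = 0x7D
  '2' = 0x32 → acc = 0x4F
  '6' = 0x36 → acc = 0x79
  '4' = 0x34 → acc = 0x4D
Checksum = 0x4D.

4D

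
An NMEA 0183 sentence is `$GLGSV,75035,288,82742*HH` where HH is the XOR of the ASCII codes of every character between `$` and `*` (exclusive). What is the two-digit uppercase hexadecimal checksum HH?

XOR the ASCII codes of the payload characters:
  'G' = 0x47 → acc = 0x47
  'L' = 0x4C → acc = 0x0B
  'G' = 0x47 → acc = 0x4C
  'S' = 0x53 → acc = 0x1F
  'V' = 0x56 → acc = 0x49
  ',' = 0x2C → acc = 0x65
  '7' = 0x37 → acc = 0x52
  '5' = 0x35 → acc = 0x67
  '0' = 0x30 → acc = 0x57
  '3' = 0x33 → acc = 0x64
  '5' = 0x35 → acc = 0x51
  ',' = 0x2C → acc = 0x7D
  '2' = 0x32 → acc = 0x4F
  '8' = 0x38 → acc = 0x77
  '8' = 0x38 → acc = 0x4F
  ',' = 0x2C → acc = 0x63
  '8' = 0x38 → acc = 0x5B
  '2' = 0x32 → acc = 0x69
  '7' = 0x37 → acc = 0x5E
  '4' = 0x34 → acc = 0x6A
  '2' = 0x32 → acc = 0x58
Checksum = 0x58.

58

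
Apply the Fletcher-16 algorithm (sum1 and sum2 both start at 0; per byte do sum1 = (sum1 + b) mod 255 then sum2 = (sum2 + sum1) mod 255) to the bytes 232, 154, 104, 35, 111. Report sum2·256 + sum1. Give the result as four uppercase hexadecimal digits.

Running sums (mod 255):
  after byte 0 (232): sum1=232, sum2=232
  after byte 1 (154): sum1=131, sum2=108
  after byte 2 (104): sum1=235, sum2=88
  after byte 3 (35): sum1=15, sum2=103
  after byte 4 (111): sum1=126, sum2=229
Checksum = sum2·256 + sum1 = 229·256 + 126 = 58750 = 0xE57E.

E57E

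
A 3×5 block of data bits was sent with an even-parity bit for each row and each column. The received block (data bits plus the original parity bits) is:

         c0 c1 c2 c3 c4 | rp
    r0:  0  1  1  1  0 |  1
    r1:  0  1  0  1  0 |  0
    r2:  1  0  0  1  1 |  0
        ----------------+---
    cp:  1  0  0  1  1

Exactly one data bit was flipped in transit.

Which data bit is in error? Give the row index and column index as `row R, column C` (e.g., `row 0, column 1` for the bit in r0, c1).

Recompute each row's even parity and compare to rp:
  r0: data parity 1, sent rp 1 → ok
  r1: data parity 0, sent rp 0 → ok
  r2: data parity 1, sent rp 0 → mismatch
Recompute each column's even parity and compare to cp:
  c0: data parity 1, sent cp 1 → ok
  c1: data parity 0, sent cp 0 → ok
  c2: data parity 1, sent cp 0 → mismatch
  c3: data parity 1, sent cp 1 → ok
  c4: data parity 1, sent cp 1 → ok
Exactly one row (r2) and one column (c2) fail → the flipped bit is at their intersection.

row 2, column 2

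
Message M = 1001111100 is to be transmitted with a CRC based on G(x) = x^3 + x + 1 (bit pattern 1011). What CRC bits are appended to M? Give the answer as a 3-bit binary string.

010

Append 3 zeros: 1001111100000. Divide by 1011 (XOR where the leading bit is 1):
  pos 0: 1001 XOR 1011 = 0010
  pos 2: 1011 XOR 1011 = 0000
  pos 6: 1100 XOR 1011 = 0111
  pos 7: 1110 XOR 1011 = 0101
  pos 8: 1010 XOR 1011 = 0001
Remainder (last 3 bits) = 010. This is the CRC / FCS.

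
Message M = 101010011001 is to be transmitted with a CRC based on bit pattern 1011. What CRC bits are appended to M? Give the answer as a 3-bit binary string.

Append 3 zeros: 101010011001000. Divide by 1011 (XOR where the leading bit is 1):
  pos 0: 1010 XOR 1011 = 0001
  pos 3: 1100 XOR 1011 = 0111
  pos 4: 1111 XOR 1011 = 0100
  pos 5: 1001 XOR 1011 = 0010
  pos 7: 1000 XOR 1011 = 0011
  pos 9: 1110 XOR 1011 = 0101
  pos 10: 1010 XOR 1011 = 0001
Remainder (last 3 bits) = 010. This is the CRC / FCS.

010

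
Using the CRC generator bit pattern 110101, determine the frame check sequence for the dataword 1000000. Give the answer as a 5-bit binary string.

01110

Append 5 zeros: 100000000000. Divide by 110101 (XOR where the leading bit is 1):
  pos 0: 100000 XOR 110101 = 010101
  pos 1: 101010 XOR 110101 = 011111
  pos 2: 111110 XOR 110101 = 001011
  pos 4: 101100 XOR 110101 = 011001
  pos 5: 110010 XOR 110101 = 000111
Remainder (last 5 bits) = 01110. This is the CRC / FCS.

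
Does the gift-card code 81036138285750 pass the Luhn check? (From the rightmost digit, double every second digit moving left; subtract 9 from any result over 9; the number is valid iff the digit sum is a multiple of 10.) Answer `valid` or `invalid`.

valid

From the right, keep odd positions and double even positions (subtract 9 from any doubled value over 9):
  doubled (positions 2,4,...): 1 1 4 6 3 0 7 → sum 22
  kept (positions 1,3,...): 0 7 8 8 1 3 1 → sum 28
Total = 50.
50 mod 10 = 0, so the number is valid.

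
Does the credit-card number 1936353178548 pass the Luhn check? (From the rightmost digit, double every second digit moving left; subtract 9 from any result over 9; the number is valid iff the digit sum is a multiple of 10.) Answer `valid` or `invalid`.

valid

From the right, keep odd positions and double even positions (subtract 9 from any doubled value over 9):
  doubled (positions 2,4,...): 8 7 2 1 3 9 → sum 30
  kept (positions 1,3,...): 8 5 7 3 3 3 1 → sum 30
Total = 60.
60 mod 10 = 0, so the number is valid.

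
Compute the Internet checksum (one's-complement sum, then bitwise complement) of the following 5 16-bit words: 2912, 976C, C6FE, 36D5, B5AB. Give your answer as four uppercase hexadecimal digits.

8C01

One's-complement addition (fold any carry out of bit 15 back into bit 0):
  0x2912 + 0x976C = 0x0C07E
  0xC07E + 0xC6FE = 0x1877C → wrap carry → 0x877D
  0x877D + 0x36D5 = 0x0BE52
  0xBE52 + 0xB5AB = 0x173FD → wrap carry → 0x73FE
One's-complement sum = 0x73FE.
Checksum = ~0x73FE & 0xFFFF = 0x8C01.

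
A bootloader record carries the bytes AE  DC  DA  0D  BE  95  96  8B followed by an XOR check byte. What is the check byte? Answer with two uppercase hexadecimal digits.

93

XOR the bytes together:
  start with 0xAE
  0xAE ⊕ 0xDC = 0x72
  0x72 ⊕ 0xDA = 0xA8
  0xA8 ⊕ 0x0D = 0xA5
  0xA5 ⊕ 0xBE = 0x1B
  0x1B ⊕ 0x95 = 0x8E
  0x8E ⊕ 0x96 = 0x18
  0x18 ⊕ 0x8B = 0x93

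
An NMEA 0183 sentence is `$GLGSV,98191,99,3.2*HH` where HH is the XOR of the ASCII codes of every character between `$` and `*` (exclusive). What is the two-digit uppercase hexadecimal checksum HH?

72

XOR the ASCII codes of the payload characters:
  'G' = 0x47 → acc = 0x47
  'L' = 0x4C → acc = 0x0B
  'G' = 0x47 → acc = 0x4C
  'S' = 0x53 → acc = 0x1F
  'V' = 0x56 → acc = 0x49
  ',' = 0x2C → acc = 0x65
  '9' = 0x39 → acc = 0x5C
  '8' = 0x38 → acc = 0x64
  '1' = 0x31 → acc = 0x55
  '9' = 0x39 → acc = 0x6C
  '1' = 0x31 → acc = 0x5D
  ',' = 0x2C → acc = 0x71
  '9' = 0x39 → acc = 0x48
  '9' = 0x39 → acc = 0x71
  ',' = 0x2C → acc = 0x5D
  '3' = 0x33 → acc = 0x6E
  '.' = 0x2E → acc = 0x40
  '2' = 0x32 → acc = 0x72
Checksum = 0x72.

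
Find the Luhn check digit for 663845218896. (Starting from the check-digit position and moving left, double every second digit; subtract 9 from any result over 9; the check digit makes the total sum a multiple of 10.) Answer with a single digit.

5

Partial digits right→left: 6 9 8 8 1 2 5 4 8 3 6 6
Double every second digit counting from the check-digit position (so the 1st, 3rd, 5th, ... of the partial from the right).
  doubled (with −9 where >9): 3 7 2 1 7 3 → sum 23
  kept as-is: 9 8 2 4 3 6 → sum 32
Total = 23 + 32 = 55.
Check digit = (10 − (55 mod 10)) mod 10 = 5.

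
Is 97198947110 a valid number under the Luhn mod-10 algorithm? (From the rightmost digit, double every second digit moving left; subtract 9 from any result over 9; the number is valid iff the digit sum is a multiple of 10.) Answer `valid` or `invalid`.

invalid

From the right, keep odd positions and double even positions (subtract 9 from any doubled value over 9):
  doubled (positions 2,4,...): 2 5 9 9 5 → sum 30
  kept (positions 1,3,...): 0 1 4 8 1 9 → sum 23
Total = 53.
53 mod 10 = 3, so the number is invalid.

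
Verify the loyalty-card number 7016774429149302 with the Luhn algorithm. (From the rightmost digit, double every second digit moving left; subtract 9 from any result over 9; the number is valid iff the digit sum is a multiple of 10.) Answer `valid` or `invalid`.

valid

From the right, keep odd positions and double even positions (subtract 9 from any doubled value over 9):
  doubled (positions 2,4,...): 0 9 2 4 8 5 2 5 → sum 35
  kept (positions 1,3,...): 2 3 4 9 4 7 6 0 → sum 35
Total = 70.
70 mod 10 = 0, so the number is valid.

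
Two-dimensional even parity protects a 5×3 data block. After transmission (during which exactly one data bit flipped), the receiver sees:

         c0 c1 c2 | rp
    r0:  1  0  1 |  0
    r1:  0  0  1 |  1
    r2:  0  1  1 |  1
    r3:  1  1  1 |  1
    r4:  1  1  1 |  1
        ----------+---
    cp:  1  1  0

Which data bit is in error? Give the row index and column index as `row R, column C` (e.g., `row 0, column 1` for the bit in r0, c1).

row 2, column 2

Recompute each row's even parity and compare to rp:
  r0: data parity 0, sent rp 0 → ok
  r1: data parity 1, sent rp 1 → ok
  r2: data parity 0, sent rp 1 → mismatch
  r3: data parity 1, sent rp 1 → ok
  r4: data parity 1, sent rp 1 → ok
Recompute each column's even parity and compare to cp:
  c0: data parity 1, sent cp 1 → ok
  c1: data parity 1, sent cp 1 → ok
  c2: data parity 1, sent cp 0 → mismatch
Exactly one row (r2) and one column (c2) fail → the flipped bit is at their intersection.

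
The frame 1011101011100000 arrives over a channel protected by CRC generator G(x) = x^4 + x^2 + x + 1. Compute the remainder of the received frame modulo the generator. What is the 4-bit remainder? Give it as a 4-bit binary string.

Modulo-2 division of 1011101011100000 by 10111:
  pos 0: 10111 XOR 10111 = 00000
  pos 6: 10111 XOR 10111 = 00000
Remainder = 0000 (zero — the frame passes the CRC check).

0000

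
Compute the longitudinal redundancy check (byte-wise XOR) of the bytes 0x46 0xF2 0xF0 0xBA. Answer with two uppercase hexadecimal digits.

FE

XOR the bytes together:
  start with 0x46
  0x46 ⊕ 0xF2 = 0xB4
  0xB4 ⊕ 0xF0 = 0x44
  0x44 ⊕ 0xBA = 0xFE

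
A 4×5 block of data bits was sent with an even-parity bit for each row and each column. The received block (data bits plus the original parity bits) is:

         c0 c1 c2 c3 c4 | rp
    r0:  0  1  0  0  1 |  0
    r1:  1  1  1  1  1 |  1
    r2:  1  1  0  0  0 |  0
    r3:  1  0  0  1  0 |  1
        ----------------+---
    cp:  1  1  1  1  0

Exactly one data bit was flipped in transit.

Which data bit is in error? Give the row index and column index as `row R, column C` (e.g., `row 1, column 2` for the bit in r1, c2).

row 3, column 3

Recompute each row's even parity and compare to rp:
  r0: data parity 0, sent rp 0 → ok
  r1: data parity 1, sent rp 1 → ok
  r2: data parity 0, sent rp 0 → ok
  r3: data parity 0, sent rp 1 → mismatch
Recompute each column's even parity and compare to cp:
  c0: data parity 1, sent cp 1 → ok
  c1: data parity 1, sent cp 1 → ok
  c2: data parity 1, sent cp 1 → ok
  c3: data parity 0, sent cp 1 → mismatch
  c4: data parity 0, sent cp 0 → ok
Exactly one row (r3) and one column (c3) fail → the flipped bit is at their intersection.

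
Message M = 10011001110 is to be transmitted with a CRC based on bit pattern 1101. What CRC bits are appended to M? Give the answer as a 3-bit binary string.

Append 3 zeros: 10011001110000. Divide by 1101 (XOR where the leading bit is 1):
  pos 0: 1001 XOR 1101 = 0100
  pos 1: 1001 XOR 1101 = 0100
  pos 2: 1000 XOR 1101 = 0101
  pos 3: 1010 XOR 1101 = 0111
  pos 4: 1111 XOR 1101 = 0010
  pos 6: 1011 XOR 1101 = 0110
  pos 7: 1100 XOR 1101 = 0001
  pos 10: 1000 XOR 1101 = 0101
Remainder (last 3 bits) = 101. This is the CRC / FCS.

101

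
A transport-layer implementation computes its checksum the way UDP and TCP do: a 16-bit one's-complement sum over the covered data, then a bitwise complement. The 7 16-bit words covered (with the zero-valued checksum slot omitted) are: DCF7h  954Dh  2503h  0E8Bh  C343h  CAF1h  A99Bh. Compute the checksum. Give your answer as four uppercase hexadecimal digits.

225B

One's-complement addition (fold any carry out of bit 15 back into bit 0):
  0xDCF7 + 0x954D = 0x17244 → wrap carry → 0x7245
  0x7245 + 0x2503 = 0x09748
  0x9748 + 0x0E8B = 0x0A5D3
  0xA5D3 + 0xC343 = 0x16916 → wrap carry → 0x6917
  0x6917 + 0xCAF1 = 0x13408 → wrap carry → 0x3409
  0x3409 + 0xA99B = 0x0DDA4
One's-complement sum = 0xDDA4.
Checksum = ~0xDDA4 & 0xFFFF = 0x225B.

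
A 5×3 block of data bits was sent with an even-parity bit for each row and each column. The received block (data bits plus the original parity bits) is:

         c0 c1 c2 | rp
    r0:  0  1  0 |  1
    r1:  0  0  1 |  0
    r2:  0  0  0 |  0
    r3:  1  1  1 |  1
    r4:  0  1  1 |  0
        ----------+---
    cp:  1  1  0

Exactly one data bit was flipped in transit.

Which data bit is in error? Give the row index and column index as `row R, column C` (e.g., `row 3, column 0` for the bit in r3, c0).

Recompute each row's even parity and compare to rp:
  r0: data parity 1, sent rp 1 → ok
  r1: data parity 1, sent rp 0 → mismatch
  r2: data parity 0, sent rp 0 → ok
  r3: data parity 1, sent rp 1 → ok
  r4: data parity 0, sent rp 0 → ok
Recompute each column's even parity and compare to cp:
  c0: data parity 1, sent cp 1 → ok
  c1: data parity 1, sent cp 1 → ok
  c2: data parity 1, sent cp 0 → mismatch
Exactly one row (r1) and one column (c2) fail → the flipped bit is at their intersection.

row 1, column 2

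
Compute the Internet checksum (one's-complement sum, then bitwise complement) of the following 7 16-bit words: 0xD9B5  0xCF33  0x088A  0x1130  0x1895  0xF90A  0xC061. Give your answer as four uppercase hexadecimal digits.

6B5A

One's-complement addition (fold any carry out of bit 15 back into bit 0):
  0xD9B5 + 0xCF33 = 0x1A8E8 → wrap carry → 0xA8E9
  0xA8E9 + 0x088A = 0x0B173
  0xB173 + 0x1130 = 0x0C2A3
  0xC2A3 + 0x1895 = 0x0DB38
  0xDB38 + 0xF90A = 0x1D442 → wrap carry → 0xD443
  0xD443 + 0xC061 = 0x194A4 → wrap carry → 0x94A5
One's-complement sum = 0x94A5.
Checksum = ~0x94A5 & 0xFFFF = 0x6B5A.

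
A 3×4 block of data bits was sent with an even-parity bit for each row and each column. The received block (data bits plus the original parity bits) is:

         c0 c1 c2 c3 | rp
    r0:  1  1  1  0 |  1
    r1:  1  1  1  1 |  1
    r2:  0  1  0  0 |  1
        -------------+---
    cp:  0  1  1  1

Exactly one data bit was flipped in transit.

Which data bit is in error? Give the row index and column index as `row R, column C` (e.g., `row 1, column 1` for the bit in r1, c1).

Recompute each row's even parity and compare to rp:
  r0: data parity 1, sent rp 1 → ok
  r1: data parity 0, sent rp 1 → mismatch
  r2: data parity 1, sent rp 1 → ok
Recompute each column's even parity and compare to cp:
  c0: data parity 0, sent cp 0 → ok
  c1: data parity 1, sent cp 1 → ok
  c2: data parity 0, sent cp 1 → mismatch
  c3: data parity 1, sent cp 1 → ok
Exactly one row (r1) and one column (c2) fail → the flipped bit is at their intersection.

row 1, column 2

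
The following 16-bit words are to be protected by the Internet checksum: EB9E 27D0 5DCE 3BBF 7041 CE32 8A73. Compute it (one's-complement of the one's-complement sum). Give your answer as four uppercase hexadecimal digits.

8A1B

One's-complement addition (fold any carry out of bit 15 back into bit 0):
  0xEB9E + 0x27D0 = 0x1136E → wrap carry → 0x136F
  0x136F + 0x5DCE = 0x0713D
  0x713D + 0x3BBF = 0x0ACFC
  0xACFC + 0x7041 = 0x11D3D → wrap carry → 0x1D3E
  0x1D3E + 0xCE32 = 0x0EB70
  0xEB70 + 0x8A73 = 0x175E3 → wrap carry → 0x75E4
One's-complement sum = 0x75E4.
Checksum = ~0x75E4 & 0xFFFF = 0x8A1B.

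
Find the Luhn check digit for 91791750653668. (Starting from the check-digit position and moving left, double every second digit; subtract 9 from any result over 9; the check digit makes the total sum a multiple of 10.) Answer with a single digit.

6

Partial digits right→left: 8 6 6 3 5 6 0 5 7 1 9 7 1 9
Double every second digit counting from the check-digit position (so the 1st, 3rd, 5th, ... of the partial from the right).
  doubled (with −9 where >9): 7 3 1 0 5 9 2 → sum 27
  kept as-is: 6 3 6 5 1 7 9 → sum 37
Total = 27 + 37 = 64.
Check digit = (10 − (64 mod 10)) mod 10 = 6.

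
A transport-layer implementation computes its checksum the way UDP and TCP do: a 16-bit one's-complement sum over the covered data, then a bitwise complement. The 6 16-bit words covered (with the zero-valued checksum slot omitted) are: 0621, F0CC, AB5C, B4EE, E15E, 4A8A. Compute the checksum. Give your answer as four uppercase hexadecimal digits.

One's-complement addition (fold any carry out of bit 15 back into bit 0):
  0x0621 + 0xF0CC = 0x0F6ED
  0xF6ED + 0xAB5C = 0x1A249 → wrap carry → 0xA24A
  0xA24A + 0xB4EE = 0x15738 → wrap carry → 0x5739
  0x5739 + 0xE15E = 0x13897 → wrap carry → 0x3898
  0x3898 + 0x4A8A = 0x08322
One's-complement sum = 0x8322.
Checksum = ~0x8322 & 0xFFFF = 0x7CDD.

7CDD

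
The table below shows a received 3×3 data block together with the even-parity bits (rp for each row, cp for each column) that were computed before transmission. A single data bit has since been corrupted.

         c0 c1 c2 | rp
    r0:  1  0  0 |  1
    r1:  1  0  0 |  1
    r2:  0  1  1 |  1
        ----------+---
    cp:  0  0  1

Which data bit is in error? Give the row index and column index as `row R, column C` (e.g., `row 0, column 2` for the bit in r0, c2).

Recompute each row's even parity and compare to rp:
  r0: data parity 1, sent rp 1 → ok
  r1: data parity 1, sent rp 1 → ok
  r2: data parity 0, sent rp 1 → mismatch
Recompute each column's even parity and compare to cp:
  c0: data parity 0, sent cp 0 → ok
  c1: data parity 1, sent cp 0 → mismatch
  c2: data parity 1, sent cp 1 → ok
Exactly one row (r2) and one column (c1) fail → the flipped bit is at their intersection.

row 2, column 1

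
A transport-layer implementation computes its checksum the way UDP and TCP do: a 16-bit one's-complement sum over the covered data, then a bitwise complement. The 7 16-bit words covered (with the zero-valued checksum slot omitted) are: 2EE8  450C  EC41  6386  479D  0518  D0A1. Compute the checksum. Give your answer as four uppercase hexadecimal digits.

1EEC

One's-complement addition (fold any carry out of bit 15 back into bit 0):
  0x2EE8 + 0x450C = 0x073F4
  0x73F4 + 0xEC41 = 0x16035 → wrap carry → 0x6036
  0x6036 + 0x6386 = 0x0C3BC
  0xC3BC + 0x479D = 0x10B59 → wrap carry → 0x0B5A
  0x0B5A + 0x0518 = 0x01072
  0x1072 + 0xD0A1 = 0x0E113
One's-complement sum = 0xE113.
Checksum = ~0xE113 & 0xFFFF = 0x1EEC.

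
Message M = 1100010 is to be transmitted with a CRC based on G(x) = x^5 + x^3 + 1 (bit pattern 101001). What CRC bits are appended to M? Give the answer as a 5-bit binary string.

Append 5 zeros: 110001000000. Divide by 101001 (XOR where the leading bit is 1):
  pos 0: 110001 XOR 101001 = 011000
  pos 1: 110000 XOR 101001 = 011001
  pos 2: 110010 XOR 101001 = 011011
  pos 3: 110110 XOR 101001 = 011111
  pos 4: 111110 XOR 101001 = 010111
  pos 5: 101110 XOR 101001 = 000111
Remainder (last 5 bits) = 01110. This is the CRC / FCS.

01110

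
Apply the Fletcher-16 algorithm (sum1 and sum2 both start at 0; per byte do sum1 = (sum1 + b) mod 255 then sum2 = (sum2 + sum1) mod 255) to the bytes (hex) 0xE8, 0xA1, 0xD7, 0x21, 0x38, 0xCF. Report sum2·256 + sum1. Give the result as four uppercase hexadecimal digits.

Running sums (mod 255):
  after byte 0 (0xE8): sum1=232, sum2=232
  after byte 1 (0xA1): sum1=138, sum2=115
  after byte 2 (0xD7): sum1=98, sum2=213
  after byte 3 (0x21): sum1=131, sum2=89
  after byte 4 (0x38): sum1=187, sum2=21
  after byte 5 (0xCF): sum1=139, sum2=160
Checksum = sum2·256 + sum1 = 160·256 + 139 = 41099 = 0xA08B.

A08B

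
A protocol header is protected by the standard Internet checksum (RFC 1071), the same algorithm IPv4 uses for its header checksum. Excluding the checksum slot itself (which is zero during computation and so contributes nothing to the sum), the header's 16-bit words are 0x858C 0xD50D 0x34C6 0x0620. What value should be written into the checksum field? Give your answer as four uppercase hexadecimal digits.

6A7F

One's-complement addition (fold any carry out of bit 15 back into bit 0):
  0x858C + 0xD50D = 0x15A99 → wrap carry → 0x5A9A
  0x5A9A + 0x34C6 = 0x08F60
  0x8F60 + 0x0620 = 0x09580
One's-complement sum = 0x9580.
Checksum = ~0x9580 & 0xFFFF = 0x6A7F.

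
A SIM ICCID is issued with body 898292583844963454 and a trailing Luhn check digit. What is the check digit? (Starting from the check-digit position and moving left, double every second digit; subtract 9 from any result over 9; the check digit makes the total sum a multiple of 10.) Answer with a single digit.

8

Partial digits right→left: 4 5 4 3 6 9 4 4 8 3 8 5 2 9 2 8 9 8
Double every second digit counting from the check-digit position (so the 1st, 3rd, 5th, ... of the partial from the right).
  doubled (with −9 where >9): 8 8 3 8 7 7 4 4 9 → sum 58
  kept as-is: 5 3 9 4 3 5 9 8 8 → sum 54
Total = 58 + 54 = 112.
Check digit = (10 − (112 mod 10)) mod 10 = 8.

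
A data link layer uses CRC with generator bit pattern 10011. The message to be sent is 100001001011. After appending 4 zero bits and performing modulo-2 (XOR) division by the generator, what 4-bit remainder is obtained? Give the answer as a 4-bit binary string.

Append 4 zeros: 1000010010110000. Divide by 10011 (XOR where the leading bit is 1):
  pos 0: 10000 XOR 10011 = 00011
  pos 3: 11100 XOR 10011 = 01111
  pos 4: 11111 XOR 10011 = 01100
  pos 5: 11000 XOR 10011 = 01011
  pos 6: 10111 XOR 10011 = 00100
  pos 8: 10010 XOR 10011 = 00001
Remainder (last 4 bits) = 1000. This is the CRC / FCS.

1000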